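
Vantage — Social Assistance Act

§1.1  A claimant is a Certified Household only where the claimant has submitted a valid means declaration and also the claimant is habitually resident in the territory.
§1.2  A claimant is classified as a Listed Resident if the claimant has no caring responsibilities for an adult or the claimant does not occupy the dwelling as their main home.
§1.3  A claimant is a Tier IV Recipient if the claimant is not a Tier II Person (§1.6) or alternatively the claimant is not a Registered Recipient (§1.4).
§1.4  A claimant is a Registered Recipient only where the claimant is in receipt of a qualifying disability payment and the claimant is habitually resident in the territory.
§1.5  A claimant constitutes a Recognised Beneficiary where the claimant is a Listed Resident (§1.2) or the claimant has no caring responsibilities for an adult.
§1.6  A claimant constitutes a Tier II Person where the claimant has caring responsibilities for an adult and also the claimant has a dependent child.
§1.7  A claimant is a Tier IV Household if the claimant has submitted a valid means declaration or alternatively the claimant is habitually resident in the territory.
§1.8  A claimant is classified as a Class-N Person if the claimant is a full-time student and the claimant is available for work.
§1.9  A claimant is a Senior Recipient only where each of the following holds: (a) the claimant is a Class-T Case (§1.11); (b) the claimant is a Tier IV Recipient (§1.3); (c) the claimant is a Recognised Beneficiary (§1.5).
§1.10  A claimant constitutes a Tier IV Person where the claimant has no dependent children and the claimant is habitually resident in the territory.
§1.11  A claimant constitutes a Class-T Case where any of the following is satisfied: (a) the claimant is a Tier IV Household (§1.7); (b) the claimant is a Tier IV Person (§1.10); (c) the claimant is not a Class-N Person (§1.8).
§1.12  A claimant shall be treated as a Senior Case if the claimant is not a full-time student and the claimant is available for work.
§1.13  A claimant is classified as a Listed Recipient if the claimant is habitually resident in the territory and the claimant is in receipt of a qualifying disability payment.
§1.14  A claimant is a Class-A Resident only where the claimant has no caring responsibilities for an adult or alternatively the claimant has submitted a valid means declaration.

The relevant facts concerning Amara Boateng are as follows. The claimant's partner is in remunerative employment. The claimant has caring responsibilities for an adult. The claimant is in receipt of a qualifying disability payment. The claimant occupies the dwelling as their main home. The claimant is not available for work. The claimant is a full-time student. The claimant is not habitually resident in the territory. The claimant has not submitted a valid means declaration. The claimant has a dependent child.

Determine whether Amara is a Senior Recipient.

No

§1.7 — Tier IV Household: [the claimant has submitted a valid means declaration? no] OR [the claimant is habitually resident in the territory? no] → not satisfied.
§1.10 — Tier IV Person: [the claimant has no dependent children? no] AND [the claimant is habitually resident in the territory? no] → not satisfied.
§1.8 — Class-N Person: [the claimant is a full-time student? yes] AND [the claimant is available for work? no] → not satisfied.
§1.11 — Class-T Case: [Tier IV Household (§1.7)? no] OR [Tier IV Person (§1.10)? no] OR [not a Class-N Person (§1.8)? yes] → satisfied.
§1.6 — Tier II Person: [the claimant has caring responsibilities for an adult? yes] AND [the claimant has a dependent child? yes] → satisfied.
§1.4 — Registered Recipient: [the claimant is in receipt of a qualifying disability payment? yes] AND [the claimant is habitually resident in the territory? no] → not satisfied.
§1.3 — Tier IV Recipient: [not a Tier II Person (§1.6)? no] OR [not a Registered Recipient (§1.4)? yes] → satisfied.
§1.2 — Listed Resident: [the claimant has no caring responsibilities for an adult? no] OR [the claimant does not occupy the dwelling as their main home? no] → not satisfied.
§1.5 — Recognised Beneficiary: [Listed Resident (§1.2)? no] OR [the claimant has no caring responsibilities for an adult? no] → not satisfied.
§1.9 — Senior Recipient: [Class-T Case (§1.11)? yes] AND [Tier IV Recipient (§1.3)? yes] AND [Recognised Beneficiary (§1.5)? no] → not satisfied.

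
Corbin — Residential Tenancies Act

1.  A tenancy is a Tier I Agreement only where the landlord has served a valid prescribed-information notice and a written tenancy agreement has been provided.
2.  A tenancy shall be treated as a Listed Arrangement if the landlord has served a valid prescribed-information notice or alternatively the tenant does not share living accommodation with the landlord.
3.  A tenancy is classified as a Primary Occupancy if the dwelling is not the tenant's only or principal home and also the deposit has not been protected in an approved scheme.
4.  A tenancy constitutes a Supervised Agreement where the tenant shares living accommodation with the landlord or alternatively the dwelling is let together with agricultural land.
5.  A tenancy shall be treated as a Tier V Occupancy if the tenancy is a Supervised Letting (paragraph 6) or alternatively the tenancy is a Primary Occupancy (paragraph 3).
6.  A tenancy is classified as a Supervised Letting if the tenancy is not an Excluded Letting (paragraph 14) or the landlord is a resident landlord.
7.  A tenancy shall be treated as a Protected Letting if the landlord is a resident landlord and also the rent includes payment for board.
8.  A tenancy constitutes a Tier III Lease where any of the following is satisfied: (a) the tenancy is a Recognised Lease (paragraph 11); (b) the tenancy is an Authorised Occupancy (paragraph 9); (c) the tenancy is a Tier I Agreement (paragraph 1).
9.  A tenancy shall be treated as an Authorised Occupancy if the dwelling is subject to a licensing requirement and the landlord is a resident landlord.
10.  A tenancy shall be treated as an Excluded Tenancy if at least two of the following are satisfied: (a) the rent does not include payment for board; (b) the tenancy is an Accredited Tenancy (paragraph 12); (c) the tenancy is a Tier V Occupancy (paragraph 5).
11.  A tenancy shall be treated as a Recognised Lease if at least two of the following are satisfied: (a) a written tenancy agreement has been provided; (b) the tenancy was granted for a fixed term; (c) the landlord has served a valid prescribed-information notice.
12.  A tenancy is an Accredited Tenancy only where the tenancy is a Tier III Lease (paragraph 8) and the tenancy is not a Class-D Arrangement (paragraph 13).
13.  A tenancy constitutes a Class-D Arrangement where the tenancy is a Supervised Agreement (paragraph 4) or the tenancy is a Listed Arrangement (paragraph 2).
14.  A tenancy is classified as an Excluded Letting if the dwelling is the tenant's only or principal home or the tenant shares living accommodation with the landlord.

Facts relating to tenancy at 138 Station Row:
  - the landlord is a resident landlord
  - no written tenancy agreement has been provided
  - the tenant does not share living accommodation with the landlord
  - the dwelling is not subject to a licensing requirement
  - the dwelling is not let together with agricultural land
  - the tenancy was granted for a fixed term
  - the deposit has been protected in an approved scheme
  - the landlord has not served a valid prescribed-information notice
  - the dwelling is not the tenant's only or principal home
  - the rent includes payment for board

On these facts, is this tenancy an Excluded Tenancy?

paragraph 11 — Recognised Lease: a written tenancy agreement has been provided? no; the tenancy was granted for a fixed term? yes; the landlord has served a valid prescribed-information notice? no — 1 of 3 hold (need ≥2) → not satisfied.
paragraph 9 — Authorised Occupancy: [the dwelling is subject to a licensing requirement? no] AND [the landlord is a resident landlord? yes] → not satisfied.
paragraph 1 — Tier I Agreement: [the landlord has served a valid prescribed-information notice? no] AND [a written tenancy agreement has been provided? no] → not satisfied.
paragraph 8 — Tier III Lease: [Recognised Lease (paragraph 11)? no] OR [Authorised Occupancy (paragraph 9)? no] OR [Tier I Agreement (paragraph 1)? no] → not satisfied.
paragraph 4 — Supervised Agreement: [the tenant shares living accommodation with the landlord? no] OR [the dwelling is let together with agricultural land? no] → not satisfied.
paragraph 2 — Listed Arrangement: [the landlord has served a valid prescribed-information notice? no] OR [the tenant does not share living accommodation with the landlord? yes] → satisfied.
paragraph 13 — Class-D Arrangement: [Supervised Agreement (paragraph 4)? no] OR [Listed Arrangement (paragraph 2)? yes] → satisfied.
paragraph 12 — Accredited Tenancy: [Tier III Lease (paragraph 8)? no] AND [not a Class-D Arrangement (paragraph 13)? no] → not satisfied.
paragraph 14 — Excluded Letting: [the dwelling is the tenant's only or principal home? no] OR [the tenant shares living accommodation with the landlord? no] → not satisfied.
paragraph 6 — Supervised Letting: [not an Excluded Letting (paragraph 14)? yes] OR [the landlord is a resident landlord? yes] → satisfied.
paragraph 3 — Primary Occupancy: [the dwelling is not the tenant's only or principal home? yes] AND [the deposit has not been protected in an approved scheme? no] → not satisfied.
paragraph 5 — Tier V Occupancy: [Supervised Letting (paragraph 6)? yes] OR [Primary Occupancy (paragraph 3)? no] → satisfied.
paragraph 10 — Excluded Tenancy: the rent does not include payment for board? no; Accredited Tenancy (paragraph 12)? no; Tier V Occupancy (paragraph 5)? yes — 1 of 3 hold (need ≥2) → not satisfied.

No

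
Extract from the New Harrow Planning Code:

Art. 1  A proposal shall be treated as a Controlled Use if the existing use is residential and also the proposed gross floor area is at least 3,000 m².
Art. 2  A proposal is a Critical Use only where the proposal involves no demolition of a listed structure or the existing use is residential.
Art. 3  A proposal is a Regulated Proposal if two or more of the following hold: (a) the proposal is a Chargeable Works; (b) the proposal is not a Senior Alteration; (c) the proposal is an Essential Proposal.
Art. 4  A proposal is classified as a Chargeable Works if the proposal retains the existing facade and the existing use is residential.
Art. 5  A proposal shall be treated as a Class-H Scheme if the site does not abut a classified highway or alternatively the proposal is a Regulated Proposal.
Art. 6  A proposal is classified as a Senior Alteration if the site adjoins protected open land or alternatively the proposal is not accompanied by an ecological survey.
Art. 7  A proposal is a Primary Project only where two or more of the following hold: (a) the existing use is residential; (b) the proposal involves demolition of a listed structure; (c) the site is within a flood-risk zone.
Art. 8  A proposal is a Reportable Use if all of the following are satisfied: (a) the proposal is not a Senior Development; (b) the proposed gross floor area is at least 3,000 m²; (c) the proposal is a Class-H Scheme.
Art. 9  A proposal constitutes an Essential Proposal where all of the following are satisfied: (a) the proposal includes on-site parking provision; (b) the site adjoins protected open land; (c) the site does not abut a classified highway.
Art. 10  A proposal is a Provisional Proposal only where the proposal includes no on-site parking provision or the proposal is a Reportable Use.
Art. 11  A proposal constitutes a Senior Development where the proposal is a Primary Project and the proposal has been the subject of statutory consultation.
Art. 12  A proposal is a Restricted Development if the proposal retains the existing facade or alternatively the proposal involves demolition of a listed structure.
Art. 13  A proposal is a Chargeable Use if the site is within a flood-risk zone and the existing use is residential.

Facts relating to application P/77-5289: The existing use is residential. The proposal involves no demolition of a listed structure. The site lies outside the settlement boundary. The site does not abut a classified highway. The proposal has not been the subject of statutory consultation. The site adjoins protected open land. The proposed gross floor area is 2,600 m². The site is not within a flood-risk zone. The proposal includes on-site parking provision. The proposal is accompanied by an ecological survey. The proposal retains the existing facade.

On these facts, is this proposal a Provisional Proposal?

article 7 — Primary Project: the existing use is residential? yes; the proposal involves demolition of a listed structure? no; the site is within a flood-risk zone? no — 1 of 3 hold (need ≥2) → not satisfied.
article 11 — Senior Development: [Primary Project (article 7)? no] AND [the proposal has been the subject of statutory consultation? no] → not satisfied.
article 4 — Chargeable Works: [the proposal retains the existing facade? yes] AND [the existing use is residential? yes] → satisfied.
article 6 — Senior Alteration: [the site adjoins protected open land? yes] OR [the proposal is not accompanied by an ecological survey? no] → satisfied.
article 9 — Essential Proposal: [the proposal includes on-site parking provision? yes] AND [the site adjoins protected open land? yes] AND [the site does not abut a classified highway? yes] → satisfied.
article 3 — Regulated Proposal: Chargeable Works (article 4)? yes; not a Senior Alteration (article 6)? no; Essential Proposal (article 9)? yes — 2 of 3 hold (need ≥2) → satisfied.
article 5 — Class-H Scheme: [the site does not abut a classified highway? yes] OR [Regulated Proposal (article 3)? yes] → satisfied.
article 8 — Reportable Use: [not a Senior Development (article 11)? yes] AND [proposed gross floor area: 2,600 m² ≥ 3,000 m²? no] AND [Class-H Scheme (article 5)? yes] → not satisfied.
article 10 — Provisional Proposal: [the proposal includes no on-site parking provision? no] OR [Reportable Use (article 8)? no] → not satisfied.

No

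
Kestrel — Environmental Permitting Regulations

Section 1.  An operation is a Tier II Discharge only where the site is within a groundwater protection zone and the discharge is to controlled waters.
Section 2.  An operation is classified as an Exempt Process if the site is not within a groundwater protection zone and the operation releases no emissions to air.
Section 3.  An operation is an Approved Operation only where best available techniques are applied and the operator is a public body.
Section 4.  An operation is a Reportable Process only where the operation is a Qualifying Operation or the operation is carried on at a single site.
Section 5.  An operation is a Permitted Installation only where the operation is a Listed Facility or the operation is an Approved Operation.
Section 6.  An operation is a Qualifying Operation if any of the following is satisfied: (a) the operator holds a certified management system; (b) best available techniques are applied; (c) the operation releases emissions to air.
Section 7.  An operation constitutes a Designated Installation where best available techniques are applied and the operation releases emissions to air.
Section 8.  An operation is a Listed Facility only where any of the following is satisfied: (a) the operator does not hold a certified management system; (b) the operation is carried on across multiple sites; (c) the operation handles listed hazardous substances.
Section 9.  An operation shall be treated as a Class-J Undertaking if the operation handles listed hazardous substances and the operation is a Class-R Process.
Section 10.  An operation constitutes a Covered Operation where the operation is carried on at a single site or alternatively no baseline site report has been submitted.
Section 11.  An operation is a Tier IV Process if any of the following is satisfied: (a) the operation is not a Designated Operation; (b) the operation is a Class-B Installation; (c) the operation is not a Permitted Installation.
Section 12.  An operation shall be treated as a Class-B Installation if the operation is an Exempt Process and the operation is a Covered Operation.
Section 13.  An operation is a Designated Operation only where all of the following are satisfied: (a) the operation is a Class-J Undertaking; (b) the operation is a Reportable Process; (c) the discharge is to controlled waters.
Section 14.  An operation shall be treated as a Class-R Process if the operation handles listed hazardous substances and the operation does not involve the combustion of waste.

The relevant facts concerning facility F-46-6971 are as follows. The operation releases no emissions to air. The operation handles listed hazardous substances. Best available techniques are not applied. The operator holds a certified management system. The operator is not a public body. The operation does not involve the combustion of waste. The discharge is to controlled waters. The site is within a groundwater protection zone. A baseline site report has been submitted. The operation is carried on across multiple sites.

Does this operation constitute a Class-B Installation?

No

Under section 2: the site is not within a groundwater protection zone? no; and the operation releases no emissions to air? yes. So the operation is not an Exempt Process.
Under section 10: the operation is carried on at a single site? no; or no baseline site report has been submitted? no. So the operation is not a Covered Operation.
Under section 12: Exempt Process (section 2)? no; and Covered Operation (section 10)? no. So the operation is not a Class-B Installation.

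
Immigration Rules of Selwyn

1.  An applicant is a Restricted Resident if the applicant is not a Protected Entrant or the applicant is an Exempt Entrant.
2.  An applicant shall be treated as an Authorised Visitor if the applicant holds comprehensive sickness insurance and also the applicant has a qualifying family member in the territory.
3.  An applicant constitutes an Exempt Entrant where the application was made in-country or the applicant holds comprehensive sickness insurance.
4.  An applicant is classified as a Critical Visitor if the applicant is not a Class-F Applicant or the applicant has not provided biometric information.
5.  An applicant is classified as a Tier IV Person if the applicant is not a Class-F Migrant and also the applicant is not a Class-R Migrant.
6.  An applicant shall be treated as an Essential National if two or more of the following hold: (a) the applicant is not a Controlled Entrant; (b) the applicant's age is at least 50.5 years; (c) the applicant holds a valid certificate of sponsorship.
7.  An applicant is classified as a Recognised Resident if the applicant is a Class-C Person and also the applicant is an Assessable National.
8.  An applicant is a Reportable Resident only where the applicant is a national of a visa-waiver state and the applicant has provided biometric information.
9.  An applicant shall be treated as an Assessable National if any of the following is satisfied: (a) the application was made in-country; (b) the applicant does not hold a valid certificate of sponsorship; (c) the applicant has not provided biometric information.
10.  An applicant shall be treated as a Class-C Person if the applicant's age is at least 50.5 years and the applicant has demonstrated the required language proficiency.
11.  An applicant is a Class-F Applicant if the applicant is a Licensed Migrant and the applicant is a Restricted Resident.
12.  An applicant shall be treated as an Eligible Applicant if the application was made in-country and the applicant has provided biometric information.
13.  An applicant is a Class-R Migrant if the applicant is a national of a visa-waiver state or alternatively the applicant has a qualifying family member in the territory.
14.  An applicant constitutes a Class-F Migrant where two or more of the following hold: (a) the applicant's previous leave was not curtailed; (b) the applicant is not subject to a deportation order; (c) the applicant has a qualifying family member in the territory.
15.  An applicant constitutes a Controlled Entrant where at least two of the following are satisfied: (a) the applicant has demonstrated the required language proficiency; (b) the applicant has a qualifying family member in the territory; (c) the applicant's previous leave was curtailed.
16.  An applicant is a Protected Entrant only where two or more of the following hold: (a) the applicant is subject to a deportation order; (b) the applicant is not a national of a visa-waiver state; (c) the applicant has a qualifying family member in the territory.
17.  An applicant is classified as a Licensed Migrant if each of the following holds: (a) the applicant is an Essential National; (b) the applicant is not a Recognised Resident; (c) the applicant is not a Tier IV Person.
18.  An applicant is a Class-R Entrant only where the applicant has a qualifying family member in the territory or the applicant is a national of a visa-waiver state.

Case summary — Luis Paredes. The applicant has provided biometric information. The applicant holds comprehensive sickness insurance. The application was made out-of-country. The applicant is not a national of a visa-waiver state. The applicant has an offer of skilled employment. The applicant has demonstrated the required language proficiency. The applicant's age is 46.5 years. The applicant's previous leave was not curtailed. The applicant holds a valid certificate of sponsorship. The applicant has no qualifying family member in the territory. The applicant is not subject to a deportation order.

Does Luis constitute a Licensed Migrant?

Yes

Under paragraph 15: the applicant has demonstrated the required language proficiency? yes; the applicant has a qualifying family member in the territory? no; the applicant's previous leave was curtailed? no — 1 of 3 hold (need ≥2) → not satisfied.
Under paragraph 6: not a Controlled Entrant (paragraph 15)? yes; applicant's age: 46.5 years ≥ 50.5 years? no; the applicant holds a valid certificate of sponsorship? yes — 2 of 3 hold (need ≥2) → satisfied.
Under paragraph 10: applicant's age: 46.5 years ≥ 50.5 years? no; and the applicant has demonstrated the required language proficiency? yes. So the applicant is not a Class-C Person.
Under paragraph 9: the application was made in-country? no; or the applicant does not hold a valid certificate of sponsorship? no; or the applicant has not provided biometric information? no. So the applicant is not an Assessable National.
Under paragraph 7: Class-C Person (paragraph 10)? no; and Assessable National (paragraph 9)? no. So the applicant is not a Recognised Resident.
Under paragraph 14: the applicant's previous leave was not curtailed? yes; the applicant is not subject to a deportation order? yes; the applicant has a qualifying family member in the territory? no — 2 of 3 hold (need ≥2) → satisfied.
Under paragraph 13: the applicant is a national of a visa-waiver state? no; or the applicant has a qualifying family member in the territory? no. So the applicant is not a Class-R Migrant.
Under paragraph 5: not a Class-F Migrant (paragraph 14)? no; and not a Class-R Migrant (paragraph 13)? yes. So the applicant is not a Tier IV Person.
Under paragraph 17: Essential National (paragraph 6)? yes; and not a Recognised Resident (paragraph 7)? yes; and not a Tier IV Person (paragraph 5)? yes. So the applicant is a Licensed Migrant.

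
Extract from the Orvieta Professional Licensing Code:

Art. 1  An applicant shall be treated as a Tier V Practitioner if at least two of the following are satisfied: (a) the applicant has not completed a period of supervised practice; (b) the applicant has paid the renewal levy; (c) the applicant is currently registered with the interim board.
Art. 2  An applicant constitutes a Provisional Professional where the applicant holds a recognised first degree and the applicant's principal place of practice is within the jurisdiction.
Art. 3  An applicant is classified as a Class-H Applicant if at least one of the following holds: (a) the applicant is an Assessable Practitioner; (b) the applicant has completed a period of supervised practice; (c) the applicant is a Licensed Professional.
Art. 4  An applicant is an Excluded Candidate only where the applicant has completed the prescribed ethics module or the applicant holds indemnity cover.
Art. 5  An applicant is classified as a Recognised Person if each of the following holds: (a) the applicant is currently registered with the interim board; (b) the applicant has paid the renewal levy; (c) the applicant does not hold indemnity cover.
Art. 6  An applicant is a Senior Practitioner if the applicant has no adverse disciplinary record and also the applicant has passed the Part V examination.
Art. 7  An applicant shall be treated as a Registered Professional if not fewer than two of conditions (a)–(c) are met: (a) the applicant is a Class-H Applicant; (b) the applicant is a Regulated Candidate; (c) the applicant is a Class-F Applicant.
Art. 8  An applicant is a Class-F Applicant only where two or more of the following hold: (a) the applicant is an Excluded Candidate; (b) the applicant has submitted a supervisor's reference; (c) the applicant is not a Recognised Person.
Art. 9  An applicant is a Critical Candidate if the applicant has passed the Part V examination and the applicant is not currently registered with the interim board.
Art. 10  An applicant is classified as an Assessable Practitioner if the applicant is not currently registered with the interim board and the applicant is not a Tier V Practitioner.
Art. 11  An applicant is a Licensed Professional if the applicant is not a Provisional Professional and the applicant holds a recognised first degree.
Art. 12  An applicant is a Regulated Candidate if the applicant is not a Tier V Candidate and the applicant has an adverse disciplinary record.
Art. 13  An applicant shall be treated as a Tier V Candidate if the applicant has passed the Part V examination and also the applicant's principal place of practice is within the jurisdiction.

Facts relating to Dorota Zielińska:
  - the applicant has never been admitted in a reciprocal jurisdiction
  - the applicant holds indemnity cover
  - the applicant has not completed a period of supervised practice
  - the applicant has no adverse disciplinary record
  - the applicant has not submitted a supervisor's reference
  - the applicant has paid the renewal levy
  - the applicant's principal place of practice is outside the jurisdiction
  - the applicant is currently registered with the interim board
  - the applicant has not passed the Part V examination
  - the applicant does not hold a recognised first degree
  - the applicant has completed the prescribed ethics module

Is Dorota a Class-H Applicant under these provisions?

Under article 1: the applicant has not completed a period of supervised practice? yes; the applicant has paid the renewal levy? yes; the applicant is currently registered with the interim board? yes — 3 of 3 hold (need ≥2) → satisfied.
Under article 10: the applicant is not currently registered with the interim board? no; and not a Tier V Practitioner (article 1)? no. So the applicant is not an Assessable Practitioner.
Under article 2: the applicant holds a recognised first degree? no; and the applicant's principal place of practice is within the jurisdiction? no. So the applicant is not a Provisional Professional.
Under article 11: not a Provisional Professional (article 2)? yes; and the applicant holds a recognised first degree? no. So the applicant is not a Licensed Professional.
Under article 3: Assessable Practitioner (article 10)? no; or the applicant has completed a period of supervised practice? no; or Licensed Professional (article 11)? no. So the applicant is not a Class-H Applicant.

No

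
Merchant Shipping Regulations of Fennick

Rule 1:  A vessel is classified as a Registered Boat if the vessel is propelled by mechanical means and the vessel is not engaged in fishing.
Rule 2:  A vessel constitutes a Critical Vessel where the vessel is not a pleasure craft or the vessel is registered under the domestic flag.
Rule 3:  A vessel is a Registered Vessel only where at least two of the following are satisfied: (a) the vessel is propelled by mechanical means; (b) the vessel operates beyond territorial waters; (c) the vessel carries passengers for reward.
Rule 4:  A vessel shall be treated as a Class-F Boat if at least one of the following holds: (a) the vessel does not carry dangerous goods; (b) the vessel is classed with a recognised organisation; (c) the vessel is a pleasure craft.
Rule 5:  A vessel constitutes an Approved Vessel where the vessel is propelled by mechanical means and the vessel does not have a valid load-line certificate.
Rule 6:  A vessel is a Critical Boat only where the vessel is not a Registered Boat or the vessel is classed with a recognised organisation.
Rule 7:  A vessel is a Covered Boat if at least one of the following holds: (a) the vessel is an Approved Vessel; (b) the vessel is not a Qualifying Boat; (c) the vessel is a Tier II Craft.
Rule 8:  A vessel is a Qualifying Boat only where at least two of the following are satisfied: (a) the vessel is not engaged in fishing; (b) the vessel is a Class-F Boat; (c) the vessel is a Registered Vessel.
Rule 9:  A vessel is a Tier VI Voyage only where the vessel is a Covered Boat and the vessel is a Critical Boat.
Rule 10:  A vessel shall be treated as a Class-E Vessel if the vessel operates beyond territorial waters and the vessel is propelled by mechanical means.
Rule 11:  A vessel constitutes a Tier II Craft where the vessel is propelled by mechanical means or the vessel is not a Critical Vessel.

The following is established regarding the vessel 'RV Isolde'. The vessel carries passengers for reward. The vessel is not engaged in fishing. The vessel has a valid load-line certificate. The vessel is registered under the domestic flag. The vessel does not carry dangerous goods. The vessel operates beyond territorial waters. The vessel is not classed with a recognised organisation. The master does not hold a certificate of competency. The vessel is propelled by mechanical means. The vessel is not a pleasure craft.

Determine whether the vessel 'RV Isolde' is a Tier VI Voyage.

rule 5 — Approved Vessel: [the vessel is propelled by mechanical means? yes] AND [the vessel does not have a valid load-line certificate? no] → not satisfied.
rule 4 — Class-F Boat: [the vessel does not carry dangerous goods? yes] OR [the vessel is classed with a recognised organisation? no] OR [the vessel is a pleasure craft? no] → satisfied.
rule 3 — Registered Vessel: the vessel is propelled by mechanical means? yes; the vessel operates beyond territorial waters? yes; the vessel carries passengers for reward? yes — 3 of 3 hold (need ≥2) → satisfied.
rule 8 — Qualifying Boat: the vessel is not engaged in fishing? yes; Class-F Boat (rule 4)? yes; Registered Vessel (rule 3)? yes — 3 of 3 hold (need ≥2) → satisfied.
rule 2 — Critical Vessel: [the vessel is not a pleasure craft? yes] OR [the vessel is registered under the domestic flag? yes] → satisfied.
rule 11 — Tier II Craft: [the vessel is propelled by mechanical means? yes] OR [not a Critical Vessel (rule 2)? no] → satisfied.
rule 7 — Covered Boat: [Approved Vessel (rule 5)? no] OR [not a Qualifying Boat (rule 8)? no] OR [Tier II Craft (rule 11)? yes] → satisfied.
rule 1 — Registered Boat: [the vessel is propelled by mechanical means? yes] AND [the vessel is not engaged in fishing? yes] → satisfied.
rule 6 — Critical Boat: [not a Registered Boat (rule 1)? no] OR [the vessel is classed with a recognised organisation? no] → not satisfied.
rule 9 — Tier VI Voyage: [Covered Boat (rule 7)? yes] AND [Critical Boat (rule 6)? no] → not satisfied.

No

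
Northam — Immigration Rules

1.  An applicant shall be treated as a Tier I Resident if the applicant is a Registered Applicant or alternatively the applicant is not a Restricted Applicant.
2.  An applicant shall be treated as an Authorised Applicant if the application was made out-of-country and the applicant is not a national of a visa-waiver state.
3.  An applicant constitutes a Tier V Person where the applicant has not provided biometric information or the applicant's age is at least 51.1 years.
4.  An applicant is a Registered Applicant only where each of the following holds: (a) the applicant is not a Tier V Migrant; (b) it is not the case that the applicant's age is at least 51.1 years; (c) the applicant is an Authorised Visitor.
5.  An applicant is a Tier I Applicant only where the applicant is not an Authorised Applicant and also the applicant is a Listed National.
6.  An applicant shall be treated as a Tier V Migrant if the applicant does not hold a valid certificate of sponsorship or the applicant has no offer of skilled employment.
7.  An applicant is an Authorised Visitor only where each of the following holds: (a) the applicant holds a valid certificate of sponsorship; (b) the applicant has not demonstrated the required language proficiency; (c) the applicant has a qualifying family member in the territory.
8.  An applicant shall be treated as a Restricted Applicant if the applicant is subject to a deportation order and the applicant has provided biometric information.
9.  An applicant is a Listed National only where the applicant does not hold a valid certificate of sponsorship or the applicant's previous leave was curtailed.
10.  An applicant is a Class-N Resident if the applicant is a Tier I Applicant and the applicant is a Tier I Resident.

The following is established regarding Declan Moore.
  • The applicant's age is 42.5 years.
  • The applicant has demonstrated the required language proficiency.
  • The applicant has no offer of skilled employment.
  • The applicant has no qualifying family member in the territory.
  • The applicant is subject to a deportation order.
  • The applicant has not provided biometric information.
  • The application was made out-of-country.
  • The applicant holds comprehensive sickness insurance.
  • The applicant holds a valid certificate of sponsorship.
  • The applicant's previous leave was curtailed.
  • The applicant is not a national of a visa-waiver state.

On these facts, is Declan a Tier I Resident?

Under paragraph 6: the applicant does not hold a valid certificate of sponsorship? no; or the applicant has no offer of skilled employment? yes. So the applicant is a Tier V Migrant.
Under paragraph 7: the applicant holds a valid certificate of sponsorship? yes; and the applicant has not demonstrated the required language proficiency? no; and the applicant has a qualifying family member in the territory? no. So the applicant is not an Authorised Visitor.
Under paragraph 4: not a Tier V Migrant (paragraph 6)? no; and applicant's age: 42.5 years ≥ 51.1 years? no, so negated condition yes; and Authorised Visitor (paragraph 7)? no. So the applicant is not a Registered Applicant.
Under paragraph 8: the applicant is subject to a deportation order? yes; and the applicant has provided biometric information? no. So the applicant is not a Restricted Applicant.
Under paragraph 1: Registered Applicant (paragraph 4)? no; or not a Restricted Applicant (paragraph 8)? yes. So the applicant is a Tier I Resident.

Yes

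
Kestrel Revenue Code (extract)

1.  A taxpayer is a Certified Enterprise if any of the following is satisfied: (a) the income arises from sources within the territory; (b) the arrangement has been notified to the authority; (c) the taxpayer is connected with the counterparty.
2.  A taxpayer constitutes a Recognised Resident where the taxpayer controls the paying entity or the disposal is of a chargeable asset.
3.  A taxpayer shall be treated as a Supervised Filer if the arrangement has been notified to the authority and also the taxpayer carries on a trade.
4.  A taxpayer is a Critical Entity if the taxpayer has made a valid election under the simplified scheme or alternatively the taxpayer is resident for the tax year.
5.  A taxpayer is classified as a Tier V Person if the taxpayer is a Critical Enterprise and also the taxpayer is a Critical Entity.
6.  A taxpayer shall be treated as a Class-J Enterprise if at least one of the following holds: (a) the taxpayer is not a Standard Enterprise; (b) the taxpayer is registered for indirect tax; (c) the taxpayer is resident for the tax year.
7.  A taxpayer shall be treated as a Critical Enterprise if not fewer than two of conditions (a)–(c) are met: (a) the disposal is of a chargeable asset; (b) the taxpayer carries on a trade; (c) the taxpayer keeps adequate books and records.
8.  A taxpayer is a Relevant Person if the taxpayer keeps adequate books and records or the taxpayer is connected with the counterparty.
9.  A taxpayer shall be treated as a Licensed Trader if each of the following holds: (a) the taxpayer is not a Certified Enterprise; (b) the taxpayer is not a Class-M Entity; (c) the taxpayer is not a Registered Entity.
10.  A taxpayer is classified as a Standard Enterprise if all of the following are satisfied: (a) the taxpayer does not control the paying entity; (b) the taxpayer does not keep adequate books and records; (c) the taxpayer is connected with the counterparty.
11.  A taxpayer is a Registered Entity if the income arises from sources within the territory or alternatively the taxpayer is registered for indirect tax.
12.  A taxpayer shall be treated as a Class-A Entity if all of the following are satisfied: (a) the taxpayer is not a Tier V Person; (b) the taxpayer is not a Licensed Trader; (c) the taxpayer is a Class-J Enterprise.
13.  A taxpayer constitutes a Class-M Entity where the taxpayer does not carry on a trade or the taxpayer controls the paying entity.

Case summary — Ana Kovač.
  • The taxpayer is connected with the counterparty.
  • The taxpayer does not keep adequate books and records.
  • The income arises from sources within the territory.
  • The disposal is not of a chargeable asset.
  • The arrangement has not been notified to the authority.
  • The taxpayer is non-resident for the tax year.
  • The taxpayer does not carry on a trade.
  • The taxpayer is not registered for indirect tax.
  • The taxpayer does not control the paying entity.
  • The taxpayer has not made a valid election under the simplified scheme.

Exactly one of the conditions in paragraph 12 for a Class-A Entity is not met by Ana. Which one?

Class-J Enterprise

paragraph 7 — Critical Enterprise: the disposal is of a chargeable asset? no; the taxpayer carries on a trade? no; the taxpayer keeps adequate books and records? no — 0 of 3 hold (need ≥2) → not satisfied.
paragraph 4 — Critical Entity: [the taxpayer has made a valid election under the simplified scheme? no] OR [the taxpayer is resident for the tax year? no] → not satisfied.
paragraph 5 — Tier V Person: [Critical Enterprise (paragraph 7)? no] AND [Critical Entity (paragraph 4)? no] → not satisfied.
paragraph 1 — Certified Enterprise: [the income arises from sources within the territory? yes] OR [the arrangement has been notified to the authority? no] OR [the taxpayer is connected with the counterparty? yes] → satisfied.
paragraph 13 — Class-M Entity: [the taxpayer does not carry on a trade? yes] OR [the taxpayer controls the paying entity? no] → satisfied.
paragraph 11 — Registered Entity: [the income arises from sources within the territory? yes] OR [the taxpayer is registered for indirect tax? no] → satisfied.
paragraph 9 — Licensed Trader: [not a Certified Enterprise (paragraph 1)? no] AND [not a Class-M Entity (paragraph 13)? no] AND [not a Registered Entity (paragraph 11)? no] → not satisfied.
paragraph 10 — Standard Enterprise: [the taxpayer does not control the paying entity? yes] AND [the taxpayer does not keep adequate books and records? yes] AND [the taxpayer is connected with the counterparty? yes] → satisfied.
paragraph 6 — Class-J Enterprise: [not a Standard Enterprise (paragraph 10)? no] OR [the taxpayer is registered for indirect tax? no] OR [the taxpayer is resident for the tax year? no] → not satisfied.
paragraph 12 — Class-A Entity: [not a Tier V Person (paragraph 5)? yes] AND [not a Licensed Trader (paragraph 9)? yes] AND [Class-J Enterprise (paragraph 6)? no] → not satisfied.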